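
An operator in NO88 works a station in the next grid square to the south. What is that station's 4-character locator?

NO87

Latitude square 8; −1 → 7.
The longitude characters are unchanged.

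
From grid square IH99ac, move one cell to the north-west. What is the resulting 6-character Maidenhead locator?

IH89xd

Longitude subsquare a = 0; −1 → -1, wraps to 23 = x, carry into square.
Longitude square 9; −1 → 8.
Latitude subsquare c = 2; +1 → 3 = d.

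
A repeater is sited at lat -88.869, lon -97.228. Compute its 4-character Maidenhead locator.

Add 180° to longitude and 90° to latitude: 82.77, 1.13.
Field: lon ⌊82.77/20⌋ = 4 → E; lat ⌊1.13/10⌋ = 0 → A.
Square: lon ⌊2.77/2⌋ = 1; lat ⌊1.13/1⌋ = 1.

EA11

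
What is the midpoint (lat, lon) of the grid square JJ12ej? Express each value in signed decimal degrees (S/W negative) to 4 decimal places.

2.3958, 2.3750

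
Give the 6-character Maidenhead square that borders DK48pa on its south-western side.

DK47ox

Longitude subsquare p = 15; −1 → 14 = o.
Latitude subsquare a = 0; −1 → -1, wraps to 23 = x, carry into square.
Latitude square 8; −1 → 7.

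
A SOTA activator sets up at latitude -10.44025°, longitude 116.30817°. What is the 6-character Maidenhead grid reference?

Offset from 180°W / 90°S: lon 296.3082°, lat 79.5597°.
Field (20°×10°, letters A–R): lon ⌊296.3082/20⌋ = 14 → O; lat ⌊79.5597/10⌋ = 7 → H.
Square (2°×1°, digits 0–9): lon ⌊16.3082/2⌋ = 8; lat ⌊9.5597/1⌋ = 9.
Subsquare (5′×2.5′, letters a–x): lon ⌊0.3082/0.0833333⌋ = 3 → d; lat ⌊0.5597/0.0416667⌋ = 13 → n.

OH89dn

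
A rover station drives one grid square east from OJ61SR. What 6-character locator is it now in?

OJ61tr

Longitude subsquare s = 18; +1 → 19 = t.
The latitude characters are unchanged.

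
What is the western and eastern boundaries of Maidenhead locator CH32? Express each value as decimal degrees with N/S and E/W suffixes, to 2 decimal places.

134.00° W, 132.00° W

Field C=2, H=7: +2·20° lon, +7·10° lat → SW at lon -140°, lat -20°.
Square 3, 2: +3·2° lon, +2·1° lat → SW at lon -134°, lat -18°.
Cell spans 2° lon × 1° lat.
west 134.00° W, east 132.00° W.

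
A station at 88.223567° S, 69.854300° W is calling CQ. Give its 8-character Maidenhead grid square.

FA51bs76

Add 180° to longitude and 90° to latitude: 110.14570, 1.77643.
Field: 110.14570/20 → 5 → F, 1.77643/10 → 0 → A; chars FA.
Square: 10.14570/2 → 5, 1.77643/1 → 1; chars 51.
Subsquare: 0.14570/0.0833333 → 1 → b, 0.77643/0.0416667 → 18 → s; chars bs.
Extended square: 0.06237/0.00833333 → 7, 0.02643/0.00416667 → 6; chars 76.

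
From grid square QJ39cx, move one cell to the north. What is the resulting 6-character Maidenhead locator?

Latitude subsquare x = 23; +1 → 24, wraps to 0 = a, carry into square.
Latitude square 9; +1 → 10, wraps to 0, carry into field.
Latitude field J = 9; +1 → 10 = K.
The longitude characters are unchanged.

QK30ca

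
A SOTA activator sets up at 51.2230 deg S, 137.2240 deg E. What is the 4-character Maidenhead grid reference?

PD88

Add 180° to longitude and 90° to latitude: 317.22, 38.78.
Field: lon ⌊317.22/20⌋ = 15 → P; lat ⌊38.78/10⌋ = 3 → D.
Square: lon ⌊17.22/2⌋ = 8; lat ⌊8.78/1⌋ = 8.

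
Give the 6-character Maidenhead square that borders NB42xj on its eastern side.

Longitude subsquare x = 23; +1 → 24, wraps to 0 = a, carry into square.
Longitude square 4; +1 → 5.
The latitude characters are unchanged.

NB52aj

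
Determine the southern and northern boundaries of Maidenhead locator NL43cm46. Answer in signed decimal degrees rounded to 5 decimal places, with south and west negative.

23.52500, 23.52917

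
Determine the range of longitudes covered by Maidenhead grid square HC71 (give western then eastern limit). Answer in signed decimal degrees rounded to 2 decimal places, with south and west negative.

-26.00, -24.00

Field H=7, C=2: +7·20° lon, +2·10° lat → SW at lon -40°, lat -70°.
Square 7, 1: +7·2° lon, +1·1° lat → SW at lon -26°, lat -69°.
Cell spans 2° lon × 1° lat.
west -26.00, east -24.00.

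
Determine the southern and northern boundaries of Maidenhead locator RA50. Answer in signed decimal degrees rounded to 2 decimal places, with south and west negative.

-90.00, -89.00

Field R=17, A=0: +17·20° lon, +0·10° lat → SW at lon 160°, lat -90°.
Square 5, 0: +5·2° lon, +0·1° lat → SW at lon 170°, lat -90°.
Cell spans 2° lon × 1° lat.
south -90.00, north -89.00.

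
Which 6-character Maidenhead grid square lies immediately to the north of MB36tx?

MB37ta

Latitude subsquare x = 23; +1 → 24, wraps to 0 = a, carry into square.
Latitude square 6; +1 → 7.
The longitude characters are unchanged.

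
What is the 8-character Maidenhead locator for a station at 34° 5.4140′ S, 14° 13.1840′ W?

Offset from 180°W / 90°S: lon 165.78027°, lat 55.90977°.
Field: lon ⌊165.78027/20⌋ = 8 → I; lat ⌊55.90977/10⌋ = 5 → F.
Square: lon ⌊5.78027/2⌋ = 2; lat ⌊5.90977/1⌋ = 5.
Subsquare: lon ⌊1.78027/0.0833333⌋ = 21 → v; lat ⌊0.90977/0.0416667⌋ = 21 → v.
Extended square: lon ⌊0.03027/0.00833333⌋ = 3; lat ⌊0.03477/0.00416667⌋ = 8.

IF25vv38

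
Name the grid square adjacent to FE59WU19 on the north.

FE59wv10

Latitude extended square 9; +1 → 10, wraps to 0, carry into subsquare.
Latitude subsquare u = 20; +1 → 21 = v.
The longitude characters are unchanged.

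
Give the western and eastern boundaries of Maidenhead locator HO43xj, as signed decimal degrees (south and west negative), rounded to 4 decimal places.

-30.0833, -30.0000

Field H=7, O=14: +7·20° lon, +14·10° lat → SW at lon -40°, lat 50°.
Square 4, 3: +4·2° lon, +3·1° lat → SW at lon -32°, lat 53°.
Subsquare x=23, j=9: +23·0.0833333° lon, +9·0.0416667° lat → SW at lon -30.0833°, lat 53.375°.
Cell spans 0.0833333° lon × 0.0416667° lat.
west -30.0833, east -30.0000.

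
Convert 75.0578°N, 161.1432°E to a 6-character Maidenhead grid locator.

Add 180° to longitude and 90° to latitude: 341.1432, 165.0578.
Field: 341.1432/20 → 17 → R, 165.0578/10 → 16 → Q; chars RQ.
Square: 1.1432/2 → 0, 5.0578/1 → 5; chars 05.
Subsquare: 1.1432/0.0833333 → 13 → n, 0.0578/0.0416667 → 1 → b; chars nb.

RQ05nb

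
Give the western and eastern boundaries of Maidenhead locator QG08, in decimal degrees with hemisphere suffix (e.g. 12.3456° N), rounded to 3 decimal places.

140.000° E, 142.000° E

Field Q=16, G=6: +16·20° lon, +6·10° lat → SW at lon 140°, lat -30°.
Square 0, 8: +0·2° lon, +8·1° lat → SW at lon 140°, lat -22°.
Cell spans 2° lon × 1° lat.
west 140.000° E, east 142.000° E.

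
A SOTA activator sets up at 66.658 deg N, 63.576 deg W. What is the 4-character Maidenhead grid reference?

FP86

Offset from 180°W / 90°S: lon 116.42°, lat 156.66°.
Field (20°×10°, letters A–R): lon ⌊116.42/20⌋ = 5 → F; lat ⌊156.66/10⌋ = 15 → P.
Square (2°×1°, digits 0–9): lon ⌊16.42/2⌋ = 8; lat ⌊6.66/1⌋ = 6.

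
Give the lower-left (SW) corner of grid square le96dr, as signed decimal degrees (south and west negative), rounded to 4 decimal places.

Field L=11, E=4: +11·20° lon, +4·10° lat → SW at lon 40°, lat -50°.
Square 9, 6: +9·2° lon, +6·1° lat → SW at lon 58°, lat -44°.
Subsquare d=3, r=17: +3·0.0833333° lon, +17·0.0416667° lat → SW at lon 58.25°, lat -43.2917°.
latitude -43.2917, longitude 58.2500.

-43.2917, 58.2500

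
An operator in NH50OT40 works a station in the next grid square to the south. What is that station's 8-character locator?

Latitude extended square 0; −1 → -1, wraps to 9, carry into subsquare.
Latitude subsquare t = 19; −1 → 18 = s.
The longitude characters are unchanged.

NH50os49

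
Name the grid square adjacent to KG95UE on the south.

KG95ud

Latitude subsquare e = 4; −1 → 3 = d.
The longitude characters are unchanged.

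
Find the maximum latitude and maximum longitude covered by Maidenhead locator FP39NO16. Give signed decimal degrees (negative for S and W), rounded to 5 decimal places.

69.61250, -72.90000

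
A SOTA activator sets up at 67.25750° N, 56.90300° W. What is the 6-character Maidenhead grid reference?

GP17ng

Add 180° to longitude and 90° to latitude: 123.0970, 157.2575.
Field: lon ⌊123.0970/20⌋ = 6 → G; lat ⌊157.2575/10⌋ = 15 → P.
Square: lon ⌊3.0970/2⌋ = 1; lat ⌊7.2575/1⌋ = 7.
Subsquare: lon ⌊1.0970/0.0833333⌋ = 13 → n; lat ⌊0.2575/0.0416667⌋ = 6 → g.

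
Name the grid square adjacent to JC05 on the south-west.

Longitude square 0; −1 → -1, wraps to 9, carry into field.
Longitude field J = 9; −1 → 8 = I.
Latitude square 5; −1 → 4.

IC94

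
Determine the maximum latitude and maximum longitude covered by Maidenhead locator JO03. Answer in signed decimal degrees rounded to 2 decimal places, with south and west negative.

54.00, 2.00

Field J=9, O=14: +9·20° lon, +14·10° lat → SW at lon 0°, lat 50°.
Square 0, 3: +0·2° lon, +3·1° lat → SW at lon 0°, lat 53°.
Cell spans 2° lon × 1° lat. NE corner is SW corner plus one full cell.
latitude 54.00, longitude 2.00.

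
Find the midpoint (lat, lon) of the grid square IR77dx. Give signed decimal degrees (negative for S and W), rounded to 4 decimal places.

87.9792, -5.7083

Field I=8, R=17: +8·20° lon, +17·10° lat → SW at lon -20°, lat 80°.
Square 7, 7: +7·2° lon, +7·1° lat → SW at lon -6°, lat 87°.
Subsquare d=3, x=23: +3·0.0833333° lon, +23·0.0416667° lat → SW at lon -5.75°, lat 87.9583°.
Cell spans 0.0833333° lon × 0.0416667° lat. Centre is SW corner plus half of each.
latitude 87.9792, longitude -5.7083.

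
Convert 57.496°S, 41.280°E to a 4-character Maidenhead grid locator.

LD02

Offset from 180°W / 90°S: lon 221.28°, lat 32.50°.
Field: 221.28/20 → 11 → L, 32.50/10 → 3 → D; chars LD.
Square: 1.28/2 → 0, 2.50/1 → 2; chars 02.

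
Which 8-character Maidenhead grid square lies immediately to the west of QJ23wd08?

QJ23vd98

Longitude extended square 0; −1 → -1, wraps to 9, carry into subsquare.
Longitude subsquare w = 22; −1 → 21 = v.
The latitude characters are unchanged.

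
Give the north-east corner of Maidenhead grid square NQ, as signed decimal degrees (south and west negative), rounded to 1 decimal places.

Field N=13, Q=16: +13·20° lon, +16·10° lat → SW at lon 80°, lat 70°.
Cell spans 20° lon × 10° lat. NE corner is SW corner plus one full cell.
latitude 80.0, longitude 100.0.

80.0, 100.0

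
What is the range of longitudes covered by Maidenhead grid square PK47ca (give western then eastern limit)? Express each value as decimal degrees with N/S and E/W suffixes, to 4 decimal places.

Field P=15, K=10: +15·20° lon, +10·10° lat → SW at lon 120°, lat 10°.
Square 4, 7: +4·2° lon, +7·1° lat → SW at lon 128°, lat 17°.
Subsquare c=2, a=0: +2·0.0833333° lon, +0·0.0416667° lat → SW at lon 128.167°, lat 17°.
Cell spans 0.0833333° lon × 0.0416667° lat.
west 128.1667° E, east 128.2500° E.

128.1667° E, 128.2500° E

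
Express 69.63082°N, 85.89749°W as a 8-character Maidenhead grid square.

Add 180° to longitude and 90° to latitude: 94.10251, 159.63082.
Field: 94.10251/20 → 4 → E, 159.63082/10 → 15 → P; chars EP.
Square: 14.10251/2 → 7, 9.63082/1 → 9; chars 79.
Subsquare: 0.10251/0.0833333 → 1 → b, 0.63082/0.0416667 → 15 → p; chars bp.
Extended square: 0.01918/0.00833333 → 2, 0.00582/0.00416667 → 1; chars 21.

EP79bp21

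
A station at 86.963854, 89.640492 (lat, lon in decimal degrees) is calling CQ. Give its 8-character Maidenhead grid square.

NR46tx61

Add 180° to longitude and 90° to latitude: 269.64049, 176.96385.
Field: lon ⌊269.64049/20⌋ = 13 → N; lat ⌊176.96385/10⌋ = 17 → R.
Square: lon ⌊9.64049/2⌋ = 4; lat ⌊6.96385/1⌋ = 6.
Subsquare: lon ⌊1.64049/0.0833333⌋ = 19 → t; lat ⌊0.96385/0.0416667⌋ = 23 → x.
Extended square: lon ⌊0.05716/0.00833333⌋ = 6; lat ⌊0.00552/0.00416667⌋ = 1.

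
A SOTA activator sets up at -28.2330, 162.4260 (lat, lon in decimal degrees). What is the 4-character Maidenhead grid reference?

Shift to the Maidenhead origin (180°W, 90°S): lon 342.43, lat 61.77.
Field: lon ⌊342.43/20⌋ = 17 → R; lat ⌊61.77/10⌋ = 6 → G.
Square: lon ⌊2.43/2⌋ = 1; lat ⌊1.77/1⌋ = 1.

RG11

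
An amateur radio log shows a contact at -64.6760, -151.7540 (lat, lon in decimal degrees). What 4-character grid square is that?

BC45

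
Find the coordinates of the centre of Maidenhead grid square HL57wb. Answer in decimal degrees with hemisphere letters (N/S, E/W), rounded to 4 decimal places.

Field H=7, L=11: +7·20° lon, +11·10° lat → SW at lon -40°, lat 20°.
Square 5, 7: +5·2° lon, +7·1° lat → SW at lon -30°, lat 27°.
Subsquare w=22, b=1: +22·0.0833333° lon, +1·0.0416667° lat → SW at lon -28.1667°, lat 27.0417°.
Cell spans 0.0833333° lon × 0.0416667° lat. Centre is SW corner plus half of each.
latitude 27.0625° N, longitude 28.1250° W.

27.0625° N, 28.1250° W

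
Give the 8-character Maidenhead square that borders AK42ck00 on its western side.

Longitude extended square 0; −1 → -1, wraps to 9, carry into subsquare.
Longitude subsquare c = 2; −1 → 1 = b.
The latitude characters are unchanged.

AK42bk90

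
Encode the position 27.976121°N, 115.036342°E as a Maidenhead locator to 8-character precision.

OL77mx44

Offset from 180°W / 90°S: lon 295.03634°, lat 117.97612°.
Field: lon ⌊295.03634/20⌋ = 14 → O; lat ⌊117.97612/10⌋ = 11 → L.
Square: lon ⌊15.03634/2⌋ = 7; lat ⌊7.97612/1⌋ = 7.
Subsquare: lon ⌊1.03634/0.0833333⌋ = 12 → m; lat ⌊0.97612/0.0416667⌋ = 23 → x.
Extended square: lon ⌊0.03634/0.00833333⌋ = 4; lat ⌊0.01779/0.00416667⌋ = 4.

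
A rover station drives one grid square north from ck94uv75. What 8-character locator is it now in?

Latitude extended square 5; +1 → 6.
The longitude characters are unchanged.

CK94uv76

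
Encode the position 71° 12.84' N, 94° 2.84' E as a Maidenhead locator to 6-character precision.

Offset from 180°W / 90°S: lon 274.0473°, lat 161.2140°.
Field: 274.0473/20 → 13 → N, 161.2140/10 → 16 → Q; chars NQ.
Square: 14.0473/2 → 7, 1.2140/1 → 1; chars 71.
Subsquare: 0.0473/0.0833333 → 0 → a, 0.2140/0.0416667 → 5 → f; chars af.

NQ71af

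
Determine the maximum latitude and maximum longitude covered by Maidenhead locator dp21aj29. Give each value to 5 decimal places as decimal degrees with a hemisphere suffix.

Field D=3, P=15: +3·20° lon, +15·10° lat → SW at lon -120°, lat 60°.
Square 2, 1: +2·2° lon, +1·1° lat → SW at lon -116°, lat 61°.
Subsquare a=0, j=9: +0·0.0833333° lon, +9·0.0416667° lat → SW at lon -116°, lat 61.375°.
Extended square 2, 9: +2·0.00833333° lon, +9·0.00416667° lat → SW at lon -115.983°, lat 61.4125°.
Cell spans 0.00833333° lon × 0.00416667° lat. NE corner is SW corner plus one full cell.
latitude 61.41667° N, longitude 115.97500° W.

61.41667° N, 115.97500° W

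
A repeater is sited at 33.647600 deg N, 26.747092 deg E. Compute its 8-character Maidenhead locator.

KM33ip95

Shift to the Maidenhead origin (180°W, 90°S): lon 206.74709, lat 123.64760.
Field (20°×10°, letters A–R): 206.74709/20 → 10 → K, 123.64760/10 → 12 → M; chars KM.
Square (2°×1°, digits 0–9): 6.74709/2 → 3, 3.64760/1 → 3; chars 33.
Subsquare (5′×2.5′, letters a–x): 0.74709/0.0833333 → 8 → i, 0.64760/0.0416667 → 15 → p; chars ip.
Extended square (30″×15″, digits 0–9): 0.08043/0.00833333 → 9, 0.02260/0.00416667 → 5; chars 95.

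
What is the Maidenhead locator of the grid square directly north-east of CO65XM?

CO75an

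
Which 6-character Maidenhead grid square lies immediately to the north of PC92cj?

Latitude subsquare j = 9; +1 → 10 = k.
The longitude characters are unchanged.

PC92ck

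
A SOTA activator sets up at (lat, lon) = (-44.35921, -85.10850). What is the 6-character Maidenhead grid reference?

EE75kp

Offset from 180°W / 90°S: lon 94.8915°, lat 45.6408°.
Field: lon ⌊94.8915/20⌋ = 4 → E; lat ⌊45.6408/10⌋ = 4 → E.
Square: lon ⌊14.8915/2⌋ = 7; lat ⌊5.6408/1⌋ = 5.
Subsquare: lon ⌊0.8915/0.0833333⌋ = 10 → k; lat ⌊0.6408/0.0416667⌋ = 15 → p.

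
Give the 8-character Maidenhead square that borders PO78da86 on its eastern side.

PO78da96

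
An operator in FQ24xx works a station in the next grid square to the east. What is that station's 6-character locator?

Longitude subsquare x = 23; +1 → 24, wraps to 0 = a, carry into square.
Longitude square 2; +1 → 3.
The latitude characters are unchanged.

FQ34ax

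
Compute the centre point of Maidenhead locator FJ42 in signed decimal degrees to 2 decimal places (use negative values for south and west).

Field F=5, J=9: +5·20° lon, +9·10° lat → SW at lon -80°, lat 0°.
Square 4, 2: +4·2° lon, +2·1° lat → SW at lon -72°, lat 2°.
Cell spans 2° lon × 1° lat. Centre is SW corner plus half of each.
latitude 2.50, longitude -71.00.

2.50, -71.00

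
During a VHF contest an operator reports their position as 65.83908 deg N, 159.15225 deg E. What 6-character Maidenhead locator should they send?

Add 180° to longitude and 90° to latitude: 339.1522, 155.8391.
Field: 339.1522/20 → 16 → Q, 155.8391/10 → 15 → P; chars QP.
Square: 19.1522/2 → 9, 5.8391/1 → 5; chars 95.
Subsquare: 1.1522/0.0833333 → 13 → n, 0.8391/0.0416667 → 20 → u; chars nu.

QP95nu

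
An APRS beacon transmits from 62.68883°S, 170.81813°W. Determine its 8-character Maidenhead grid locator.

AC47oh14

Shift to the Maidenhead origin (180°W, 90°S): lon 9.18187, lat 27.31117.
Field: 9.18187/20 → 0 → A, 27.31117/10 → 2 → C; chars AC.
Square: 9.18187/2 → 4, 7.31117/1 → 7; chars 47.
Subsquare: 1.18187/0.0833333 → 14 → o, 0.31117/0.0416667 → 7 → h; chars oh.
Extended square: 0.01520/0.00833333 → 1, 0.01950/0.00416667 → 4; chars 14.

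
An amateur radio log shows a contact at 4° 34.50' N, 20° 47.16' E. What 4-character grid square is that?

Offset from 180°W / 90°S: lon 200.79°, lat 94.58°.
Field: lon ⌊200.79/20⌋ = 10 → K; lat ⌊94.58/10⌋ = 9 → J.
Square: lon ⌊0.79/2⌋ = 0; lat ⌊4.58/1⌋ = 4.

KJ04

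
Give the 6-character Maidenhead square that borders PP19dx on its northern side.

Latitude subsquare x = 23; +1 → 24, wraps to 0 = a, carry into square.
Latitude square 9; +1 → 10, wraps to 0, carry into field.
Latitude field P = 15; +1 → 16 = Q.
The longitude characters are unchanged.

PQ10da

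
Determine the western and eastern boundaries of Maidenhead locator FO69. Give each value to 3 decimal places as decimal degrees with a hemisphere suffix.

Field F=5, O=14: +5·20° lon, +14·10° lat → SW at lon -80°, lat 50°.
Square 6, 9: +6·2° lon, +9·1° lat → SW at lon -68°, lat 59°.
Cell spans 2° lon × 1° lat.
west 68.000° W, east 66.000° W.

68.000° W, 66.000° W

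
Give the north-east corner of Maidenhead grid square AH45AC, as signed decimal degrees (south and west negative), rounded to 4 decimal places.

-14.8750, -171.9167

Field A=0, H=7: +0·20° lon, +7·10° lat → SW at lon -180°, lat -20°.
Square 4, 5: +4·2° lon, +5·1° lat → SW at lon -172°, lat -15°.
Subsquare a=0, c=2: +0·0.0833333° lon, +2·0.0416667° lat → SW at lon -172°, lat -14.9167°.
Cell spans 0.0833333° lon × 0.0416667° lat. NE corner is SW corner plus one full cell.
latitude -14.8750, longitude -171.9167.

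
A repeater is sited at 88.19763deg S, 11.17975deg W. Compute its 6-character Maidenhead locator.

IA41jt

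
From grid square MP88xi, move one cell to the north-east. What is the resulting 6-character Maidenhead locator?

MP98aj

Longitude subsquare x = 23; +1 → 24, wraps to 0 = a, carry into square.
Longitude square 8; +1 → 9.
Latitude subsquare i = 8; +1 → 9 = j.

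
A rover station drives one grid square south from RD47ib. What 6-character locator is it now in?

Latitude subsquare b = 1; −1 → 0 = a.
The longitude characters are unchanged.

RD47ia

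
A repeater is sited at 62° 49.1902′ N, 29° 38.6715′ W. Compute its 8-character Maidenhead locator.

HP52et26

Add 180° to longitude and 90° to latitude: 150.35548, 152.81984.
Field: lon ⌊150.35548/20⌋ = 7 → H; lat ⌊152.81984/10⌋ = 15 → P.
Square: lon ⌊10.35548/2⌋ = 5; lat ⌊2.81984/1⌋ = 2.
Subsquare: lon ⌊0.35548/0.0833333⌋ = 4 → e; lat ⌊0.81984/0.0416667⌋ = 19 → t.
Extended square: lon ⌊0.02214/0.00833333⌋ = 2; lat ⌊0.02817/0.00416667⌋ = 6.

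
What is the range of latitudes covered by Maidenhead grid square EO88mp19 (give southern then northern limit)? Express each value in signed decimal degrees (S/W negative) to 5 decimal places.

58.66250, 58.66667

Field E=4, O=14: +4·20° lon, +14·10° lat → SW at lon -100°, lat 50°.
Square 8, 8: +8·2° lon, +8·1° lat → SW at lon -84°, lat 58°.
Subsquare m=12, p=15: +12·0.0833333° lon, +15·0.0416667° lat → SW at lon -83°, lat 58.625°.
Extended square 1, 9: +1·0.00833333° lon, +9·0.00416667° lat → SW at lon -82.9917°, lat 58.6625°.
Cell spans 0.00833333° lon × 0.00416667° lat.
south 58.66250, north 58.66667.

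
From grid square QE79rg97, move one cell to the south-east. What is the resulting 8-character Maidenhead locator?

Longitude extended square 9; +1 → 10, wraps to 0, carry into subsquare.
Longitude subsquare r = 17; +1 → 18 = s.
Latitude extended square 7; −1 → 6.

QE79sg06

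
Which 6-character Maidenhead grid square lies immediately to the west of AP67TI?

AP67si

Longitude subsquare t = 19; −1 → 18 = s.
The latitude characters are unchanged.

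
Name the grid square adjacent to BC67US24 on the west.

Longitude extended square 2; −1 → 1.
The latitude characters are unchanged.

BC67us14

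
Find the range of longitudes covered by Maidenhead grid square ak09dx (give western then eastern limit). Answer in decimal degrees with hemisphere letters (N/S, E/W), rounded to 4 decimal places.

Field A=0, K=10: +0·20° lon, +10·10° lat → SW at lon -180°, lat 10°.
Square 0, 9: +0·2° lon, +9·1° lat → SW at lon -180°, lat 19°.
Subsquare d=3, x=23: +3·0.0833333° lon, +23·0.0416667° lat → SW at lon -179.75°, lat 19.9583°.
Cell spans 0.0833333° lon × 0.0416667° lat.
west 179.7500° W, east 179.6667° W.

179.7500° W, 179.6667° W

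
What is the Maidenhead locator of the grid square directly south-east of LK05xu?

LK15at

Longitude subsquare x = 23; +1 → 24, wraps to 0 = a, carry into square.
Longitude square 0; +1 → 1.
Latitude subsquare u = 20; −1 → 19 = t.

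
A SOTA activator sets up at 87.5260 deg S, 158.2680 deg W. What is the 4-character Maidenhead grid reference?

BA02

Add 180° to longitude and 90° to latitude: 21.73, 2.47.
Field (20°×10°, letters A–R): 21.73/20 → 1 → B, 2.47/10 → 0 → A; chars BA.
Square (2°×1°, digits 0–9): 1.73/2 → 0, 2.47/1 → 2; chars 02.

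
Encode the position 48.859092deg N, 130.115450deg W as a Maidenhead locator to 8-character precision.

Shift to the Maidenhead origin (180°W, 90°S): lon 49.88455, lat 138.85909.
Field: lon ⌊49.88455/20⌋ = 2 → C; lat ⌊138.85909/10⌋ = 13 → N.
Square: lon ⌊9.88455/2⌋ = 4; lat ⌊8.85909/1⌋ = 8.
Subsquare: lon ⌊1.88455/0.0833333⌋ = 22 → w; lat ⌊0.85909/0.0416667⌋ = 20 → u.
Extended square: lon ⌊0.05122/0.00833333⌋ = 6; lat ⌊0.02576/0.00416667⌋ = 6.

CN48wu66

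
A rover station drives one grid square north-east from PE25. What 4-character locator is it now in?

Longitude square 2; +1 → 3.
Latitude square 5; +1 → 6.

PE36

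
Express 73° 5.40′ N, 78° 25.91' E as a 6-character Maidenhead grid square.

MQ93fc

Add 180° to longitude and 90° to latitude: 258.4318, 163.0900.
Field: lon ⌊258.4318/20⌋ = 12 → M; lat ⌊163.0900/10⌋ = 16 → Q.
Square: lon ⌊18.4318/2⌋ = 9; lat ⌊3.0900/1⌋ = 3.
Subsquare: lon ⌊0.4318/0.0833333⌋ = 5 → f; lat ⌊0.0900/0.0416667⌋ = 2 → c.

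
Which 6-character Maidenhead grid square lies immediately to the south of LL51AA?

LL50ax

Latitude subsquare a = 0; −1 → -1, wraps to 23 = x, carry into square.
Latitude square 1; −1 → 0.
The longitude characters are unchanged.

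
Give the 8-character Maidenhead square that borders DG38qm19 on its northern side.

Latitude extended square 9; +1 → 10, wraps to 0, carry into subsquare.
Latitude subsquare m = 12; +1 → 13 = n.
The longitude characters are unchanged.

DG38qn10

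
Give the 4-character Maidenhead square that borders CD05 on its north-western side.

Longitude square 0; −1 → -1, wraps to 9, carry into field.
Longitude field C = 2; −1 → 1 = B.
Latitude square 5; +1 → 6.

BD96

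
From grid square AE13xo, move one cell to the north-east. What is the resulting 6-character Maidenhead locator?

Longitude subsquare x = 23; +1 → 24, wraps to 0 = a, carry into square.
Longitude square 1; +1 → 2.
Latitude subsquare o = 14; +1 → 15 = p.

AE23ap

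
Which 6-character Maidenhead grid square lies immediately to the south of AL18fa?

AL17fx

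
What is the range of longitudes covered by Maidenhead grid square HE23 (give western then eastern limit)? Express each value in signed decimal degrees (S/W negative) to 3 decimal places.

-36.000, -34.000

Field H=7, E=4: +7·20° lon, +4·10° lat → SW at lon -40°, lat -50°.
Square 2, 3: +2·2° lon, +3·1° lat → SW at lon -36°, lat -47°.
Cell spans 2° lon × 1° lat.
west -36.000, east -34.000.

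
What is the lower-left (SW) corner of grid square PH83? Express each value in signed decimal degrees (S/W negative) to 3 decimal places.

-17.000, 136.000

Field P=15, H=7: +15·20° lon, +7·10° lat → SW at lon 120°, lat -20°.
Square 8, 3: +8·2° lon, +3·1° lat → SW at lon 136°, lat -17°.
latitude -17.000, longitude 136.000.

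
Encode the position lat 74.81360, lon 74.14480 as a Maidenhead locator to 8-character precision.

MQ74bt75

Offset from 180°W / 90°S: lon 254.14480°, lat 164.81360°.
Field: 254.14480/20 → 12 → M, 164.81360/10 → 16 → Q; chars MQ.
Square: 14.14480/2 → 7, 4.81360/1 → 4; chars 74.
Subsquare: 0.14480/0.0833333 → 1 → b, 0.81360/0.0416667 → 19 → t; chars bt.
Extended square: 0.06147/0.00833333 → 7, 0.02193/0.00416667 → 5; chars 75.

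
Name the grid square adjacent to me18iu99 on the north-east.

Longitude extended square 9; +1 → 10, wraps to 0, carry into subsquare.
Longitude subsquare i = 8; +1 → 9 = j.
Latitude extended square 9; +1 → 10, wraps to 0, carry into subsquare.
Latitude subsquare u = 20; +1 → 21 = v.

ME18jv00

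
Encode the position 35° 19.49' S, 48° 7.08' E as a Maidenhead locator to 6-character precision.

LF44bq

Shift to the Maidenhead origin (180°W, 90°S): lon 228.1180, lat 54.6752.
Field: 228.1180/20 → 11 → L, 54.6752/10 → 5 → F; chars LF.
Square: 8.1180/2 → 4, 4.6752/1 → 4; chars 44.
Subsquare: 0.1180/0.0833333 → 1 → b, 0.6752/0.0416667 → 16 → q; chars bq.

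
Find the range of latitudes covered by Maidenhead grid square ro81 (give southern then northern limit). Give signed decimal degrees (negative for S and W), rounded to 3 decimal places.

Field R=17, O=14: +17·20° lon, +14·10° lat → SW at lon 160°, lat 50°.
Square 8, 1: +8·2° lon, +1·1° lat → SW at lon 176°, lat 51°.
Cell spans 2° lon × 1° lat.
south 51.000, north 52.000.

51.000, 52.000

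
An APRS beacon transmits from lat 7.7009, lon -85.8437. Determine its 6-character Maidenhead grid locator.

Shift to the Maidenhead origin (180°W, 90°S): lon 94.1563, lat 97.7009.
Field: lon ⌊94.1563/20⌋ = 4 → E; lat ⌊97.7009/10⌋ = 9 → J.
Square: lon ⌊14.1563/2⌋ = 7; lat ⌊7.7009/1⌋ = 7.
Subsquare: lon ⌊0.1563/0.0833333⌋ = 1 → b; lat ⌊0.7009/0.0416667⌋ = 16 → q.

EJ77bq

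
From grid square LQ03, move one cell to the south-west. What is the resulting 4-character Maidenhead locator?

KQ92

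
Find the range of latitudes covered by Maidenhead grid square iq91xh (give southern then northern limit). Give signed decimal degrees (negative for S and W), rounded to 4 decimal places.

71.2917, 71.3333

Field I=8, Q=16: +8·20° lon, +16·10° lat → SW at lon -20°, lat 70°.
Square 9, 1: +9·2° lon, +1·1° lat → SW at lon -2°, lat 71°.
Subsquare x=23, h=7: +23·0.0833333° lon, +7·0.0416667° lat → SW at lon -0.0833333°, lat 71.2917°.
Cell spans 0.0833333° lon × 0.0416667° lat.
south 71.2917, north 71.3333.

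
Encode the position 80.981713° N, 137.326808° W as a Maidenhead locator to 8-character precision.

CR10ix05

Add 180° to longitude and 90° to latitude: 42.67319, 170.98171.
Field: 42.67319/20 → 2 → C, 170.98171/10 → 17 → R; chars CR.
Square: 2.67319/2 → 1, 0.98171/1 → 0; chars 10.
Subsquare: 0.67319/0.0833333 → 8 → i, 0.98171/0.0416667 → 23 → x; chars ix.
Extended square: 0.00653/0.00833333 → 0, 0.02338/0.00416667 → 5; chars 05.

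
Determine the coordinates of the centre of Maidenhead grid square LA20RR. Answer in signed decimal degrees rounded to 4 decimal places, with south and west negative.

Field L=11, A=0: +11·20° lon, +0·10° lat → SW at lon 40°, lat -90°.
Square 2, 0: +2·2° lon, +0·1° lat → SW at lon 44°, lat -90°.
Subsquare r=17, r=17: +17·0.0833333° lon, +17·0.0416667° lat → SW at lon 45.4167°, lat -89.2917°.
Cell spans 0.0833333° lon × 0.0416667° lat. Centre is SW corner plus half of each.
latitude -89.2708, longitude 45.4583.

-89.2708, 45.4583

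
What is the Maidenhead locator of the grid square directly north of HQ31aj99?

HQ31ak90

Latitude extended square 9; +1 → 10, wraps to 0, carry into subsquare.
Latitude subsquare j = 9; +1 → 10 = k.
The longitude characters are unchanged.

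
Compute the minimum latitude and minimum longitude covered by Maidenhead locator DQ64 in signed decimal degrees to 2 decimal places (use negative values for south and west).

Field D=3, Q=16: +3·20° lon, +16·10° lat → SW at lon -120°, lat 70°.
Square 6, 4: +6·2° lon, +4·1° lat → SW at lon -108°, lat 74°.
latitude 74.00, longitude -108.00.

74.00, -108.00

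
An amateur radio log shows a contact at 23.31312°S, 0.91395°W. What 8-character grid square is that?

IG96nq04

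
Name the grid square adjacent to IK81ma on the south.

IK80mx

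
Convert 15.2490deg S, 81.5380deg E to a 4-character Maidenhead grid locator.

Offset from 180°W / 90°S: lon 261.54°, lat 74.75°.
Field: lon ⌊261.54/20⌋ = 13 → N; lat ⌊74.75/10⌋ = 7 → H.
Square: lon ⌊1.54/2⌋ = 0; lat ⌊4.75/1⌋ = 4.

NH04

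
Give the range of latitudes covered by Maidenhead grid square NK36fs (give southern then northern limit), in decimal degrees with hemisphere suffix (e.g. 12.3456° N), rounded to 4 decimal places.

Field N=13, K=10: +13·20° lon, +10·10° lat → SW at lon 80°, lat 10°.
Square 3, 6: +3·2° lon, +6·1° lat → SW at lon 86°, lat 16°.
Subsquare f=5, s=18: +5·0.0833333° lon, +18·0.0416667° lat → SW at lon 86.4167°, lat 16.75°.
Cell spans 0.0833333° lon × 0.0416667° lat.
south 16.7500° N, north 16.7917° N.

16.7500° N, 16.7917° N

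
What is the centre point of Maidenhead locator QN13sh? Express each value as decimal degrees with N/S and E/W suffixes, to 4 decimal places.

43.3125° N, 143.5417° E

Field Q=16, N=13: +16·20° lon, +13·10° lat → SW at lon 140°, lat 40°.
Square 1, 3: +1·2° lon, +3·1° lat → SW at lon 142°, lat 43°.
Subsquare s=18, h=7: +18·0.0833333° lon, +7·0.0416667° lat → SW at lon 143.5°, lat 43.2917°.
Cell spans 0.0833333° lon × 0.0416667° lat. Centre is SW corner plus half of each.
latitude 43.3125° N, longitude 143.5417° E.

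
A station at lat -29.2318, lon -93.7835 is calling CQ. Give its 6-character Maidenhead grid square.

Add 180° to longitude and 90° to latitude: 86.2165, 60.7682.
Field: lon ⌊86.2165/20⌋ = 4 → E; lat ⌊60.7682/10⌋ = 6 → G.
Square: lon ⌊6.2165/2⌋ = 3; lat ⌊0.7682/1⌋ = 0.
Subsquare: lon ⌊0.2165/0.0833333⌋ = 2 → c; lat ⌊0.7682/0.0416667⌋ = 18 → s.

EG30cs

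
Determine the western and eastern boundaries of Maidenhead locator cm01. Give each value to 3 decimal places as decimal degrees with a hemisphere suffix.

Field C=2, M=12: +2·20° lon, +12·10° lat → SW at lon -140°, lat 30°.
Square 0, 1: +0·2° lon, +1·1° lat → SW at lon -140°, lat 31°.
Cell spans 2° lon × 1° lat.
west 140.000° W, east 138.000° W.

140.000° W, 138.000° W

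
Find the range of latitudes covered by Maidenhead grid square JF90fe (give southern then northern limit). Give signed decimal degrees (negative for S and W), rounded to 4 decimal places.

-39.8333, -39.7917

Field J=9, F=5: +9·20° lon, +5·10° lat → SW at lon 0°, lat -40°.
Square 9, 0: +9·2° lon, +0·1° lat → SW at lon 18°, lat -40°.
Subsquare f=5, e=4: +5·0.0833333° lon, +4·0.0416667° lat → SW at lon 18.4167°, lat -39.8333°.
Cell spans 0.0833333° lon × 0.0416667° lat.
south -39.8333, north -39.7917.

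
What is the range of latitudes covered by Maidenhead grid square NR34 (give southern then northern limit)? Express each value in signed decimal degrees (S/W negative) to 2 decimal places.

Field N=13, R=17: +13·20° lon, +17·10° lat → SW at lon 80°, lat 80°.
Square 3, 4: +3·2° lon, +4·1° lat → SW at lon 86°, lat 84°.
Cell spans 2° lon × 1° lat.
south 84.00, north 85.00.

84.00, 85.00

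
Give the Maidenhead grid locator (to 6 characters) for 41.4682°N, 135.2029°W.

CN21jl

Shift to the Maidenhead origin (180°W, 90°S): lon 44.7971, lat 131.4682.
Field: lon ⌊44.7971/20⌋ = 2 → C; lat ⌊131.4682/10⌋ = 13 → N.
Square: lon ⌊4.7971/2⌋ = 2; lat ⌊1.4682/1⌋ = 1.
Subsquare: lon ⌊0.7971/0.0833333⌋ = 9 → j; lat ⌊0.4682/0.0416667⌋ = 11 → l.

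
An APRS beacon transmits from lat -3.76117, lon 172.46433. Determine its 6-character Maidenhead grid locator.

RI66ff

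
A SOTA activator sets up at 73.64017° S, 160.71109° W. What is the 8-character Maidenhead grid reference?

AB96pi46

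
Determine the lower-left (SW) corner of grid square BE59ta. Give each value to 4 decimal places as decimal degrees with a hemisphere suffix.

41.0000° S, 148.4167° W

Field B=1, E=4: +1·20° lon, +4·10° lat → SW at lon -160°, lat -50°.
Square 5, 9: +5·2° lon, +9·1° lat → SW at lon -150°, lat -41°.
Subsquare t=19, a=0: +19·0.0833333° lon, +0·0.0416667° lat → SW at lon -148.417°, lat -41°.
latitude 41.0000° S, longitude 148.4167° W.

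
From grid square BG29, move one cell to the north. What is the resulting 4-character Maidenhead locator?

Latitude square 9; +1 → 10, wraps to 0, carry into field.
Latitude field G = 6; +1 → 7 = H.
The longitude characters are unchanged.

BH20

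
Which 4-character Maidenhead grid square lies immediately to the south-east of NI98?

Longitude square 9; +1 → 10, wraps to 0, carry into field.
Longitude field N = 13; +1 → 14 = O.
Latitude square 8; −1 → 7.

OI07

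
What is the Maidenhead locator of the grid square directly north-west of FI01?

EI92

Longitude square 0; −1 → -1, wraps to 9, carry into field.
Longitude field F = 5; −1 → 4 = E.
Latitude square 1; +1 → 2.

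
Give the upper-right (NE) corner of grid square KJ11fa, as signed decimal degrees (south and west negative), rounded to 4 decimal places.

1.0417, 22.5000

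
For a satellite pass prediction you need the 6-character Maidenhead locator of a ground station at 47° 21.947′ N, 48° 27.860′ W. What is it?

GN57si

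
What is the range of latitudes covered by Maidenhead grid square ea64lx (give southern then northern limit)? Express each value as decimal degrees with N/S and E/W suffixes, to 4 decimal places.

85.0417° S, 85.0000° S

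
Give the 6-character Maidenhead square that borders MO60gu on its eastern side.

MO60hu

Longitude subsquare g = 6; +1 → 7 = h.
The latitude characters are unchanged.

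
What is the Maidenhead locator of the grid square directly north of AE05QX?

Latitude subsquare x = 23; +1 → 24, wraps to 0 = a, carry into square.
Latitude square 5; +1 → 6.
The longitude characters are unchanged.

AE06qa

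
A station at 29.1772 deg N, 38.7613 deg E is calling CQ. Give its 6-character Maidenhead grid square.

KL99je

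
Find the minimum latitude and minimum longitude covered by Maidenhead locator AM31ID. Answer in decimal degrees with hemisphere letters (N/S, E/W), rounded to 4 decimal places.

31.1250° N, 173.3333° W

Field A=0, M=12: +0·20° lon, +12·10° lat → SW at lon -180°, lat 30°.
Square 3, 1: +3·2° lon, +1·1° lat → SW at lon -174°, lat 31°.
Subsquare i=8, d=3: +8·0.0833333° lon, +3·0.0416667° lat → SW at lon -173.333°, lat 31.125°.
latitude 31.1250° N, longitude 173.3333° W.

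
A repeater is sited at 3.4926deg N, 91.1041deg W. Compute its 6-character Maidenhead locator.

EJ43kl

Add 180° to longitude and 90° to latitude: 88.8959, 93.4926.
Field (20°×10°, letters A–R): 88.8959/20 → 4 → E, 93.4926/10 → 9 → J; chars EJ.
Square (2°×1°, digits 0–9): 8.8959/2 → 4, 3.4926/1 → 3; chars 43.
Subsquare (5′×2.5′, letters a–x): 0.8959/0.0833333 → 10 → k, 0.4926/0.0416667 → 11 → l; chars kl.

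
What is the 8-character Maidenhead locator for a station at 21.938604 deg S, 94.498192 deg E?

NG78fb94

Add 180° to longitude and 90° to latitude: 274.49819, 68.06140.
Field: 274.49819/20 → 13 → N, 68.06140/10 → 6 → G; chars NG.
Square: 14.49819/2 → 7, 8.06140/1 → 8; chars 78.
Subsquare: 0.49819/0.0833333 → 5 → f, 0.06140/0.0416667 → 1 → b; chars fb.
Extended square: 0.08153/0.00833333 → 9, 0.01973/0.00416667 → 4; chars 94.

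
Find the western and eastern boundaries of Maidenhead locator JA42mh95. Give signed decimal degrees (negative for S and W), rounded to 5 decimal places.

Field J=9, A=0: +9·20° lon, +0·10° lat → SW at lon 0°, lat -90°.
Square 4, 2: +4·2° lon, +2·1° lat → SW at lon 8°, lat -88°.
Subsquare m=12, h=7: +12·0.0833333° lon, +7·0.0416667° lat → SW at lon 9°, lat -87.7083°.
Extended square 9, 5: +9·0.00833333° lon, +5·0.00416667° lat → SW at lon 9.075°, lat -87.6875°.
Cell spans 0.00833333° lon × 0.00416667° lat.
west 9.07500, east 9.08333.

9.07500, 9.08333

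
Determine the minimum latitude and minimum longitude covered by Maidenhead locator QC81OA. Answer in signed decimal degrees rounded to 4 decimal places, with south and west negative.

-69.0000, 157.1667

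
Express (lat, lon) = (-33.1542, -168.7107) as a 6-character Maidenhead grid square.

AF56pu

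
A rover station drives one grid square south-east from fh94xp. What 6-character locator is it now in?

Longitude subsquare x = 23; +1 → 24, wraps to 0 = a, carry into square.
Longitude square 9; +1 → 10, wraps to 0, carry into field.
Longitude field F = 5; +1 → 6 = G.
Latitude subsquare p = 15; −1 → 14 = o.

GH04ao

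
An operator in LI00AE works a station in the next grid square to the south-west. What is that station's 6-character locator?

KI90xd

Longitude subsquare a = 0; −1 → -1, wraps to 23 = x, carry into square.
Longitude square 0; −1 → -1, wraps to 9, carry into field.
Longitude field L = 11; −1 → 10 = K.
Latitude subsquare e = 4; −1 → 3 = d.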